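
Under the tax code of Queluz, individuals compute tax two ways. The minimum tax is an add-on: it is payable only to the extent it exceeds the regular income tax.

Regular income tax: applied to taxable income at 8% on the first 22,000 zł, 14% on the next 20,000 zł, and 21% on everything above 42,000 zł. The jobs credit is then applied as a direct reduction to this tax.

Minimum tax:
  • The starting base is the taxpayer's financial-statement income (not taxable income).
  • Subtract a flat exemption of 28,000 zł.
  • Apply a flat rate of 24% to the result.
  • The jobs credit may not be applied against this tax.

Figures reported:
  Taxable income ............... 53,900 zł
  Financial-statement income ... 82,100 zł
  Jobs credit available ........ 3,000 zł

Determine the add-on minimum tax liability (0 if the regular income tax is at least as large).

Minimum tax:
  Base (financial-statement income): 82,100 zł
  Less exemption 28,000 zł → base 54,100 zł
  54,100 zł × 24% = 12,984 zł

Regular income tax:
  22,000 zł × 8% = 1,760 zł
  20,000 zł × 14% = 2,800 zł
  11,900 zł × 21% = 2,499 zł
  → 7,059 zł
  Less jobs credit 3,000 zł → 4,059 zł

Excess of minimum tax over regular income tax: 12,984 zł − 4,059 zł = 8,925 zł.

8,925 zł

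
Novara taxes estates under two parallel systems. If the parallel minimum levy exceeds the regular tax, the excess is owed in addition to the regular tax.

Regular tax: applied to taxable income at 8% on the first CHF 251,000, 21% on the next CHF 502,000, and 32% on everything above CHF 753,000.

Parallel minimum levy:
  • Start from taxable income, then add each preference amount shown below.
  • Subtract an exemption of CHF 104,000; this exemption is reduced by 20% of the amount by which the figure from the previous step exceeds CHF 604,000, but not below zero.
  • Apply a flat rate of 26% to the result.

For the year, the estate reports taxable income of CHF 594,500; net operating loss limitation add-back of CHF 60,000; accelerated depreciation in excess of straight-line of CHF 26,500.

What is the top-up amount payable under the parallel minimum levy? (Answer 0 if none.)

CHF 61,809

Parallel minimum levy:
  Adjusted income: CHF 594,500 + CHF 60,000 + CHF 26,500 = CHF 681,000
  Exemption: CHF 104,000 − 20% × (CHF 681,000 − CHF 604,000) = CHF 104,000 − CHF 15,400 = CHF 88,600
  Base: CHF 681,000 − CHF 88,600 = CHF 592,400
  CHF 592,400 × 26% = CHF 154,024

Regular tax:
  CHF 251,000 × 8% = CHF 20,080
  CHF 343,500 × 21% = CHF 72,135
  → CHF 92,215

Excess of parallel minimum levy over regular tax: CHF 154,024 − CHF 92,215 = CHF 61,809.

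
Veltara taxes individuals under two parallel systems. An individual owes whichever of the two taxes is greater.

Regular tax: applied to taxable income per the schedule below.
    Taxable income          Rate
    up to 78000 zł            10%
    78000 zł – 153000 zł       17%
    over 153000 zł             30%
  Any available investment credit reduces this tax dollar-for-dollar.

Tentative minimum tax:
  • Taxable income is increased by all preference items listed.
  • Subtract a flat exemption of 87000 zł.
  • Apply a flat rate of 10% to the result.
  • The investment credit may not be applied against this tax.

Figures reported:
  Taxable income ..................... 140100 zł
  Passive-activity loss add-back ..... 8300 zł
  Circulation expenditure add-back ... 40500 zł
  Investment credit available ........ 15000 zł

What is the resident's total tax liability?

10190 zł

Regular tax:
  78000 zł × 10% = 7800 zł
  62100 zł × 17% = 10557 zł
  → 18357 zł
  Less investment credit 15000 zł → 3357 zł

Tentative minimum tax:
  Adjusted income: 140100 zł + 8300 zł + 40500 zł = 188900 zł
  Less exemption 87000 zł → base 101900 zł
  101900 zł × 10% = 10190 zł

10190 zł > 3357 zł, so the tentative minimum tax is the binding amount.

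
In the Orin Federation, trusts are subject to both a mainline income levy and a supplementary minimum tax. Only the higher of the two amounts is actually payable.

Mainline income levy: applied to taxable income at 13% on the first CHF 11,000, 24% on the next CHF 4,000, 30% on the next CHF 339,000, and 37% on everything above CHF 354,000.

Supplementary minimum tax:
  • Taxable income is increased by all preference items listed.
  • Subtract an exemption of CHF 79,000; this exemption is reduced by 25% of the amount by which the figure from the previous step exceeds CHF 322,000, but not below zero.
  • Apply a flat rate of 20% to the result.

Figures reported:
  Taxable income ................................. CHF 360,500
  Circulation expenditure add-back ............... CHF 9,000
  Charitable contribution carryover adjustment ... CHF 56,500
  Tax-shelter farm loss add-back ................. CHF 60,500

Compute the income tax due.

CHF 106,495

Mainline income levy:
  CHF 11,000 × 13% = CHF 1,430
  CHF 4,000 × 24% = CHF 960
  CHF 339,000 × 30% = CHF 101,700
  CHF 6,500 × 37% = CHF 2,405
  → CHF 106,495

Supplementary minimum tax:
  Adjusted income: CHF 360,500 + CHF 9,000 + CHF 56,500 + CHF 60,500 = CHF 486,500
  Exemption: CHF 79,000 − 25% × (CHF 486,500 − CHF 322,000) = CHF 79,000 − CHF 41,125 = CHF 37,875
  Base: CHF 486,500 − CHF 37,875 = CHF 448,625
  CHF 448,625 × 20% = CHF 89,725

CHF 106,495 > CHF 89,725, so the mainline income levy governs.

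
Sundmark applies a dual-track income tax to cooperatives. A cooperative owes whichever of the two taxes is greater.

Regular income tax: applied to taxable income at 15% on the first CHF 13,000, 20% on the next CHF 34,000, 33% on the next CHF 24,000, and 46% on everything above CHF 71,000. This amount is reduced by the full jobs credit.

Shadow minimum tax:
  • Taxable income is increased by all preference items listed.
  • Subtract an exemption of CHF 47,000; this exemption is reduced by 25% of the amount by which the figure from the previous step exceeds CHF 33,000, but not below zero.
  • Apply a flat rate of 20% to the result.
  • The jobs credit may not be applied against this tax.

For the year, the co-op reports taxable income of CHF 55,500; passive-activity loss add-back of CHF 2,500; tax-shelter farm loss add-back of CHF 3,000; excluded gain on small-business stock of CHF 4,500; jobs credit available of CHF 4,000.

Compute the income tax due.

Shadow minimum tax:
  Adjusted income: CHF 55,500 + CHF 2,500 + CHF 3,000 + CHF 4,500 = CHF 65,500
  Exemption: CHF 47,000 − 25% × (CHF 65,500 − CHF 33,000) = CHF 47,000 − CHF 8,125 = CHF 38,875
  Base: CHF 65,500 − CHF 38,875 = CHF 26,625
  CHF 26,625 × 20% = CHF 5,325

Regular income tax:
  CHF 13,000 × 15% = CHF 1,950
  CHF 34,000 × 20% = CHF 6,800
  CHF 8,500 × 33% = CHF 2,805
  → CHF 11,555
  Less jobs credit CHF 4,000 → CHF 7,555

CHF 7,555 > CHF 5,325, so the regular income tax governs.

CHF 7,555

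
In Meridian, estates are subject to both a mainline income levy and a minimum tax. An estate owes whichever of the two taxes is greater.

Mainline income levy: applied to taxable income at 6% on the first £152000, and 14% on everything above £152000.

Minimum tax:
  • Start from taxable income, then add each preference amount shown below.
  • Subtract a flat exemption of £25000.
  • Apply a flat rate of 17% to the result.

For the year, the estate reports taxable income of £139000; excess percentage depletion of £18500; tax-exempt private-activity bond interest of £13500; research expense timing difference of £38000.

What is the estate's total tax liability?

Mainline income levy:
  £139000 × 6% = £8340

Minimum tax:
  Adjusted income: £139000 + £18500 + £13500 + £38000 = £209000
  Less exemption £25000 → base £184000
  £184000 × 17% = £31280

£31280 > £8340, so the minimum tax is the binding amount.

£31280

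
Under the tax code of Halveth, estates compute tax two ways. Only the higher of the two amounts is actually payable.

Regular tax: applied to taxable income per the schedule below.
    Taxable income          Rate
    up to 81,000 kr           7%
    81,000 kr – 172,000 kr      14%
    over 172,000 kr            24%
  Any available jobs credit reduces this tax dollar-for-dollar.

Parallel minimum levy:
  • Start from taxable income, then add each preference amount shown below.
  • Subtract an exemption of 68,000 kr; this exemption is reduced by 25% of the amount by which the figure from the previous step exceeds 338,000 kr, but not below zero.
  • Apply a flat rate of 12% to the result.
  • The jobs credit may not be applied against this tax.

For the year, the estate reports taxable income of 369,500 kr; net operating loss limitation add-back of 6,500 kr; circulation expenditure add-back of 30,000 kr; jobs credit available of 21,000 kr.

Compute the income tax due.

Parallel minimum levy:
  Adjusted income: 369,500 kr + 6,500 kr + 30,000 kr = 406,000 kr
  Exemption: 68,000 kr − 25% × (406,000 kr − 338,000 kr) = 68,000 kr − 17,000 kr = 51,000 kr
  Base: 406,000 kr − 51,000 kr = 355,000 kr
  355,000 kr × 12% = 42,600 kr

Regular tax:
  81,000 kr × 7% = 5,670 kr
  91,000 kr × 14% = 12,740 kr
  197,500 kr × 24% = 47,400 kr
  → 65,810 kr
  Less jobs credit 21,000 kr → 44,810 kr

44,810 kr > 42,600 kr, so the regular tax governs.

44,810 kr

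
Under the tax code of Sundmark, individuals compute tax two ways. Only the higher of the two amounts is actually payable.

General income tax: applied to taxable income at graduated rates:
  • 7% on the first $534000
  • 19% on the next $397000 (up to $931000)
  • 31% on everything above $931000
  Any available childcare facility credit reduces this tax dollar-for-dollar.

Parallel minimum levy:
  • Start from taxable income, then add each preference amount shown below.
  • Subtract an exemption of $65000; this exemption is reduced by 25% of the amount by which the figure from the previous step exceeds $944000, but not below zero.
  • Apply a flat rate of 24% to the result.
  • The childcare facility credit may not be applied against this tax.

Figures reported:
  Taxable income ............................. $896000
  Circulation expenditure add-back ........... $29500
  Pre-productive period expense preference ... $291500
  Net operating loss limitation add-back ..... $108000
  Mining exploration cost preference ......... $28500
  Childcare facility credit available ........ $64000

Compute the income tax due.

$324840

Parallel minimum levy:
  Adjusted income: $896000 + $29500 + $291500 + $108000 + $28500 = $1353500
  Exemption: 25% × ($1353500 − $944000) = $102375 ≥ $65000, so the exemption is fully phased out
  Base: $1353500 − $0 = $1353500
  $1353500 × 24% = $324840

General income tax:
  $534000 × 7% = $37380
  $362000 × 19% = $68780
  → $106160
  Less childcare facility credit $64000 → $42160

$324840 > $42160, so the parallel minimum levy is the binding amount.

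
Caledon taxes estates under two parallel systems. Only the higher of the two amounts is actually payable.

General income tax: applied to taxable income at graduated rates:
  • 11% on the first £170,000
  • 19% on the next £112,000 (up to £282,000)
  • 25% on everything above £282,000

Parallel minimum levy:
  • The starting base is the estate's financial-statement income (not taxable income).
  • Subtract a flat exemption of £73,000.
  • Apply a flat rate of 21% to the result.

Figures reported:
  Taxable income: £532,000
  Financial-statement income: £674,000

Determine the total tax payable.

£126,210

General income tax:
  £170,000 × 11% = £18,700
  £112,000 × 19% = £21,280
  £250,000 × 25% = £62,500
  → £102,480

Parallel minimum levy:
  Base (financial-statement income): £674,000
  Less exemption £73,000 → base £601,000
  £601,000 × 21% = £126,210

£126,210 > £102,480, so the parallel minimum levy is the binding amount.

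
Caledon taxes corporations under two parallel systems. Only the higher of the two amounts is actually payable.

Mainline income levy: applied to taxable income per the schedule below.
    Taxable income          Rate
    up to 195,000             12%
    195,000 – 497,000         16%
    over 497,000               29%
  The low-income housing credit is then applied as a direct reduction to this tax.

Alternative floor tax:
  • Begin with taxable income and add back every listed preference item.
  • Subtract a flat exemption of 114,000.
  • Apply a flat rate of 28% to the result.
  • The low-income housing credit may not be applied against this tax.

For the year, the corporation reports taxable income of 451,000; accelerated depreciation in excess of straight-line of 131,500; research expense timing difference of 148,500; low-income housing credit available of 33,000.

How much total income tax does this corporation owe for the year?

172,760

Alternative floor tax:
  Adjusted income: 451,000 + 131,500 + 148,500 = 731,000
  Less exemption 114,000 → base 617,000
  617,000 × 28% = 172,760

Mainline income levy:
  195,000 × 12% = 23,400
  256,000 × 16% = 40,960
  → 64,360
  Less low-income housing credit 33,000 → 31,360

172,760 > 31,360, so the alternative floor tax is the binding amount.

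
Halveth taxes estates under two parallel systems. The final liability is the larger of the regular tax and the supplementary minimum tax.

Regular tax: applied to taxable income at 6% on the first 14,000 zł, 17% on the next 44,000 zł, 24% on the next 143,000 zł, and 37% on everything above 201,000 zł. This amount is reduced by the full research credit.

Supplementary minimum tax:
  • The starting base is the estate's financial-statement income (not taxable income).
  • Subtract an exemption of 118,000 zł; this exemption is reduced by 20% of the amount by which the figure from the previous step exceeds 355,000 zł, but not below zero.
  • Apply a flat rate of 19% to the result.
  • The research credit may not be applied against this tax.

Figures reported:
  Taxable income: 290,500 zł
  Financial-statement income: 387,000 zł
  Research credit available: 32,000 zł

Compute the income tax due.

52,326 zł

Regular tax:
  14,000 zł × 6% = 840 zł
  44,000 zł × 17% = 7,480 zł
  143,000 zł × 24% = 34,320 zł
  89,500 zł × 37% = 33,115 zł
  → 75,755 zł
  Less research credit 32,000 zł → 43,755 zł

Supplementary minimum tax:
  Base (financial-statement income): 387,000 zł
  Exemption: 118,000 zł − 20% × (387,000 zł − 355,000 zł) = 118,000 zł − 6,400 zł = 111,600 zł
  Base: 387,000 zł − 111,600 zł = 275,400 zł
  275,400 zł × 19% = 52,326 zł

52,326 zł > 43,755 zł, so the supplementary minimum tax is the binding amount.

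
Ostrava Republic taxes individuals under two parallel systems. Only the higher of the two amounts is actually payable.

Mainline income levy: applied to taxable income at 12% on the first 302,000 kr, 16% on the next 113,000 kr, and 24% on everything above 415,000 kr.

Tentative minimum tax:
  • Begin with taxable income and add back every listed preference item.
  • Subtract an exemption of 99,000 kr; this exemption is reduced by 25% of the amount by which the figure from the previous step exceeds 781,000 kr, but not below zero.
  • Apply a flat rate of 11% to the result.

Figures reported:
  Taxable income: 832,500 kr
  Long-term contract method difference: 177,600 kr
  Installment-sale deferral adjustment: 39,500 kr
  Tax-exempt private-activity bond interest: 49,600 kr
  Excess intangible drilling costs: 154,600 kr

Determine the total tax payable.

154,520 kr

Tentative minimum tax:
  Adjusted income: 832,500 kr + 177,600 kr + 39,500 kr + 49,600 kr + 154,600 kr = 1,253,800 kr
  Exemption: 25% × (1,253,800 kr − 781,000 kr) = 118,200 kr ≥ 99,000 kr, so the exemption is fully phased out
  Base: 1,253,800 kr − 0 kr = 1,253,800 kr
  1,253,800 kr × 11% = 137,918 kr

Mainline income levy:
  302,000 kr × 12% = 36,240 kr
  113,000 kr × 16% = 18,080 kr
  417,500 kr × 24% = 100,200 kr
  → 154,520 kr

154,520 kr > 137,918 kr, so the mainline income levy governs.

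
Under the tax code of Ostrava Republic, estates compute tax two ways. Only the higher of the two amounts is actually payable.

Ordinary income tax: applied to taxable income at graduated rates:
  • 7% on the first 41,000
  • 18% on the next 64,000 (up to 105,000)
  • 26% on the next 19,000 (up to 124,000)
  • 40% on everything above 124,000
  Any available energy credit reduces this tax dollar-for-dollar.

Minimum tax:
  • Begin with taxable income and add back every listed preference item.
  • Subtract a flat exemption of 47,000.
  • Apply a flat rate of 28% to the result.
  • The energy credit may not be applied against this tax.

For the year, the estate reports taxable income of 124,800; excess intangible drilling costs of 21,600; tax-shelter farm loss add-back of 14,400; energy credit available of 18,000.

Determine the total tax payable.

31,864

Ordinary income tax:
  41,000 × 7% = 2,870
  64,000 × 18% = 11,520
  19,000 × 26% = 4,940
  800 × 40% = 320
  → 19,650
  Less energy credit 18,000 → 1,650

Minimum tax:
  Adjusted income: 124,800 + 21,600 + 14,400 = 160,800
  Less exemption 47,000 → base 113,800
  113,800 × 28% = 31,864

31,864 > 1,650, so the minimum tax is the binding amount.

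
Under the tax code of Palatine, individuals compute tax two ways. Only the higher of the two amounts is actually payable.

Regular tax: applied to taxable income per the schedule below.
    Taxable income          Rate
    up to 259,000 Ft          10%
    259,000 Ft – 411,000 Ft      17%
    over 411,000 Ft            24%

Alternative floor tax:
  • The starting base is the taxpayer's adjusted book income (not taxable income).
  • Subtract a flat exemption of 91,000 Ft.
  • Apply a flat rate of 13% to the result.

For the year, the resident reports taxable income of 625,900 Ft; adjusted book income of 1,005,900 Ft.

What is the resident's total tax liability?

118,937 Ft

Alternative floor tax:
  Base (adjusted book income): 1,005,900 Ft
  Less exemption 91,000 Ft → base 914,900 Ft
  914,900 Ft × 13% = 118,937 Ft

Regular tax:
  259,000 Ft × 10% = 25,900 Ft
  152,000 Ft × 17% = 25,840 Ft
  214,900 Ft × 24% = 51,576 Ft
  → 103,316 Ft

118,937 Ft > 103,316 Ft, so the alternative floor tax is the binding amount.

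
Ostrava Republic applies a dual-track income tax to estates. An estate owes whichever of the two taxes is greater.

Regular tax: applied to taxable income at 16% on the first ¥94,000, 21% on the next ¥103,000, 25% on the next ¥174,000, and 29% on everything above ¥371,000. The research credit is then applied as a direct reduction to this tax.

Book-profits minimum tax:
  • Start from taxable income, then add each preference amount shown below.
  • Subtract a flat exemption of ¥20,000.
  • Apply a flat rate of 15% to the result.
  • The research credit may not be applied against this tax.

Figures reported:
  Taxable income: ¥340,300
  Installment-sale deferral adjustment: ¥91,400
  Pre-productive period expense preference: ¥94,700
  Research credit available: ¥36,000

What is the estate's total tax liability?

Book-profits minimum tax:
  Adjusted income: ¥340,300 + ¥91,400 + ¥94,700 = ¥526,400
  Less exemption ¥20,000 → base ¥506,400
  ¥506,400 × 15% = ¥75,960

Regular tax:
  ¥94,000 × 16% = ¥15,040
  ¥103,000 × 21% = ¥21,630
  ¥143,300 × 25% = ¥35,825
  → ¥72,495
  Less research credit ¥36,000 → ¥36,495

¥75,960 > ¥36,495, so the book-profits minimum tax is the binding amount.

¥75,960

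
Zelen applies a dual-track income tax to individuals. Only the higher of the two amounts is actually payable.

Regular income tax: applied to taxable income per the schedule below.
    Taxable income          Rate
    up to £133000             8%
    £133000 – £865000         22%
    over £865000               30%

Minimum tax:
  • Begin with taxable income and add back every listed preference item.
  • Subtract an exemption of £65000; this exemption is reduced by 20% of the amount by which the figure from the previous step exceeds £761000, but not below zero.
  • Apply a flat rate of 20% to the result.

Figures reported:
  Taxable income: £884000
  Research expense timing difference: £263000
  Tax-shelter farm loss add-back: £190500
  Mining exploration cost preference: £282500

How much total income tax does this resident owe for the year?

£324000

Minimum tax:
  Adjusted income: £884000 + £263000 + £190500 + £282500 = £1620000
  Exemption: 20% × (£1620000 − £761000) = £171800 ≥ £65000, so the exemption is fully phased out
  Base: £1620000 − £0 = £1620000
  £1620000 × 20% = £324000

Regular income tax:
  £133000 × 8% = £10640
  £732000 × 22% = £161040
  £19000 × 30% = £5700
  → £177380

£324000 > £177380, so the minimum tax is the binding amount.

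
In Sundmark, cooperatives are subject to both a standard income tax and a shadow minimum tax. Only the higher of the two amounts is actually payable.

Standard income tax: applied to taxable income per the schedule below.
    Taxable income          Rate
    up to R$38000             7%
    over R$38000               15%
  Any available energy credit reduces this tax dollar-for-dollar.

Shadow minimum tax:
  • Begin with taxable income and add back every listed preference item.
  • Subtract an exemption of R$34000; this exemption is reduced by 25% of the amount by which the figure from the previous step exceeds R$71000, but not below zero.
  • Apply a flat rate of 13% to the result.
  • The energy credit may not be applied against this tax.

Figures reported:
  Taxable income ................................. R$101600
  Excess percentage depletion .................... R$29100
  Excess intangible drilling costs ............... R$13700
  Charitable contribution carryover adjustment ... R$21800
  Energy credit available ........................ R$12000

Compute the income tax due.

R$20280

Shadow minimum tax:
  Adjusted income: R$101600 + R$29100 + R$13700 + R$21800 = R$166200
  Exemption: R$34000 − 25% × (R$166200 − R$71000) = R$34000 − R$23800 = R$10200
  Base: R$166200 − R$10200 = R$156000
  R$156000 × 13% = R$20280

Standard income tax:
  R$38000 × 7% = R$2660
  R$63600 × 15% = R$9540
  → R$12200
  Less energy credit R$12000 → R$200

R$20280 > R$200, so the shadow minimum tax is the binding amount.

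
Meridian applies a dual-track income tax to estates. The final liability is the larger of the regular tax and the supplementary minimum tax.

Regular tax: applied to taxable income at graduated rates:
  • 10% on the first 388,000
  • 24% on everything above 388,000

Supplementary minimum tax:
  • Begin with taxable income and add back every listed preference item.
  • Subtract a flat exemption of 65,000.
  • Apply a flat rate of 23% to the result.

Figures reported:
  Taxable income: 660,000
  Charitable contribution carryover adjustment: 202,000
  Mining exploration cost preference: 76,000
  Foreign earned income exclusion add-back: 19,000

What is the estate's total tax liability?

205,160

Supplementary minimum tax:
  Adjusted income: 660,000 + 202,000 + 76,000 + 19,000 = 957,000
  Less exemption 65,000 → base 892,000
  892,000 × 23% = 205,160

Regular tax:
  388,000 × 10% = 38,800
  272,000 × 24% = 65,280
  → 104,080

205,160 > 104,080, so the supplementary minimum tax is the binding amount.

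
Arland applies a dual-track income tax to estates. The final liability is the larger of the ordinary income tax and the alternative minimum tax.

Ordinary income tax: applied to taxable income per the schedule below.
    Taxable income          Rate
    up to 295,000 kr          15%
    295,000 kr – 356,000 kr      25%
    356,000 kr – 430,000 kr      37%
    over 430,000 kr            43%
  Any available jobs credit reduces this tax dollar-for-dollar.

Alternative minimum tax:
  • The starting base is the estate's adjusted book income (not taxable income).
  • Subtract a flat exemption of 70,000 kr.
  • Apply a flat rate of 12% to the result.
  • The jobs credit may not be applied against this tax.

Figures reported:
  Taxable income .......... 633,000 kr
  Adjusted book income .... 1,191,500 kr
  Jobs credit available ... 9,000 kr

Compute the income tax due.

Ordinary income tax:
  295,000 kr × 15% = 44,250 kr
  61,000 kr × 25% = 15,250 kr
  74,000 kr × 37% = 27,380 kr
  203,000 kr × 43% = 87,290 kr
  → 174,170 kr
  Less jobs credit 9,000 kr → 165,170 kr

Alternative minimum tax:
  Base (adjusted book income): 1,191,500 kr
  Less exemption 70,000 kr → base 1,121,500 kr
  1,121,500 kr × 12% = 134,580 kr

165,170 kr > 134,580 kr, so the ordinary income tax governs.

165,170 kr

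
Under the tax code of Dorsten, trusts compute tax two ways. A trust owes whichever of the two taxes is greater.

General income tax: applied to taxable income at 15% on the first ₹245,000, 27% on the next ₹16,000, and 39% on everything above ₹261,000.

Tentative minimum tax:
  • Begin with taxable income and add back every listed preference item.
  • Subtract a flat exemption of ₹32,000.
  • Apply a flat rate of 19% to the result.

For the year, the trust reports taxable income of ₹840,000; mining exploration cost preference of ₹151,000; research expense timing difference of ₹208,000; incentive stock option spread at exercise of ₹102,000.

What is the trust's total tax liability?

₹266,880

General income tax:
  ₹245,000 × 15% = ₹36,750
  ₹16,000 × 27% = ₹4,320
  ₹579,000 × 39% = ₹225,810
  → ₹266,880

Tentative minimum tax:
  Adjusted income: ₹840,000 + ₹151,000 + ₹208,000 + ₹102,000 = ₹1,301,000
  Less exemption ₹32,000 → base ₹1,269,000
  ₹1,269,000 × 19% = ₹241,110

₹266,880 > ₹241,110, so the general income tax governs.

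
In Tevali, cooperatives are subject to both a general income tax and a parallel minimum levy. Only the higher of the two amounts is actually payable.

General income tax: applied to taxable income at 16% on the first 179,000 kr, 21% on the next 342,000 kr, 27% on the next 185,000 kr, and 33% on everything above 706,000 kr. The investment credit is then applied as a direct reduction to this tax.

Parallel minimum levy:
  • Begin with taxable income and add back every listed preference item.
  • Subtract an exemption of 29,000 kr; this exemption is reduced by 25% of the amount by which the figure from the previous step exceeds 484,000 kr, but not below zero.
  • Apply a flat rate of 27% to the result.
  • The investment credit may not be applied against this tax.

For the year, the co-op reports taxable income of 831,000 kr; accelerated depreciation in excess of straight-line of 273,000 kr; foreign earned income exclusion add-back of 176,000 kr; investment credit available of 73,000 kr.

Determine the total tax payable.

345,600 kr

Parallel minimum levy:
  Adjusted income: 831,000 kr + 273,000 kr + 176,000 kr = 1,280,000 kr
  Exemption: 25% × (1,280,000 kr − 484,000 kr) = 199,000 kr ≥ 29,000 kr, so the exemption is fully phased out
  Base: 1,280,000 kr − 0 kr = 1,280,000 kr
  1,280,000 kr × 27% = 345,600 kr

General income tax:
  179,000 kr × 16% = 28,640 kr
  342,000 kr × 21% = 71,820 kr
  185,000 kr × 27% = 49,950 kr
  125,000 kr × 33% = 41,250 kr
  → 191,660 kr
  Less investment credit 73,000 kr → 118,660 kr

345,600 kr > 118,660 kr, so the parallel minimum levy is the binding amount.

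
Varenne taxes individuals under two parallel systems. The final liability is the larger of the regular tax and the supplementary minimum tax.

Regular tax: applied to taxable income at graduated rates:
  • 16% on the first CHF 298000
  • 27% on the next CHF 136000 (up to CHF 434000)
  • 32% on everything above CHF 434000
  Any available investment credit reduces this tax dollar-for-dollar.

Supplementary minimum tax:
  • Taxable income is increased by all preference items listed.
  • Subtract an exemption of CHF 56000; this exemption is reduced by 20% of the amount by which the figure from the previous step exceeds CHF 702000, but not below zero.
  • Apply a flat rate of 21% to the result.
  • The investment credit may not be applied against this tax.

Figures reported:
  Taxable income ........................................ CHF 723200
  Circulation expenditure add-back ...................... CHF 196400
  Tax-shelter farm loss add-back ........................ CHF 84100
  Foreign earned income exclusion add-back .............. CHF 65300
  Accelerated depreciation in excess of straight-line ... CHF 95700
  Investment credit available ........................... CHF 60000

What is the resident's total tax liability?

Supplementary minimum tax:
  Adjusted income: CHF 723200 + CHF 196400 + CHF 84100 + CHF 65300 + CHF 95700 = CHF 1164700
  Exemption: 20% × (CHF 1164700 − CHF 702000) = CHF 92540 ≥ CHF 56000, so the exemption is fully phased out
  Base: CHF 1164700 − CHF 0 = CHF 1164700
  CHF 1164700 × 21% = CHF 244587

Regular tax:
  CHF 298000 × 16% = CHF 47680
  CHF 136000 × 27% = CHF 36720
  CHF 289200 × 32% = CHF 92544
  → CHF 176944
  Less investment credit CHF 60000 → CHF 116944

CHF 244587 > CHF 116944, so the supplementary minimum tax is the binding amount.

CHF 244587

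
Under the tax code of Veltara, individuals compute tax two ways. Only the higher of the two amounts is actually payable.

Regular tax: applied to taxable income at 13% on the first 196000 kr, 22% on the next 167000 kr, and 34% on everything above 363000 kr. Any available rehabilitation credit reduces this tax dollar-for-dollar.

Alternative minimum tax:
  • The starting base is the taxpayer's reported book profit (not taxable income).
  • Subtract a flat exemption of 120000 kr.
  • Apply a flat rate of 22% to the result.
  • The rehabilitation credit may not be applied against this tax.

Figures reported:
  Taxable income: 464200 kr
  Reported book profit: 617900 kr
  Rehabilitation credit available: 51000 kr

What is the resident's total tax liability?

109538 kr

Alternative minimum tax:
  Base (reported book profit): 617900 kr
  Less exemption 120000 kr → base 497900 kr
  497900 kr × 22% = 109538 kr

Regular tax:
  196000 kr × 13% = 25480 kr
  167000 kr × 22% = 36740 kr
  101200 kr × 34% = 34408 kr
  → 96628 kr
  Less rehabilitation credit 51000 kr → 45628 kr

109538 kr > 45628 kr, so the alternative minimum tax is the binding amount.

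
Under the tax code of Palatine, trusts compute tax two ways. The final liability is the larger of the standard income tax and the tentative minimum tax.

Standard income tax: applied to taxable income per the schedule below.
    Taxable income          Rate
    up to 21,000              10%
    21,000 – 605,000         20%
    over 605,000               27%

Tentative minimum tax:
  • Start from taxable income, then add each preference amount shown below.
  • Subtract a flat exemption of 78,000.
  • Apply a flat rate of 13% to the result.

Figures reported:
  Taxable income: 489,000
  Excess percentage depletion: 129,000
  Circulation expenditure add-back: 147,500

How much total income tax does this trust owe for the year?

Standard income tax:
  21,000 × 10% = 2,100
  468,000 × 20% = 93,600
  → 95,700

Tentative minimum tax:
  Adjusted income: 489,000 + 129,000 + 147,500 = 765,500
  Less exemption 78,000 → base 687,500
  687,500 × 13% = 89,375

95,700 > 89,375, so the standard income tax governs.

95,700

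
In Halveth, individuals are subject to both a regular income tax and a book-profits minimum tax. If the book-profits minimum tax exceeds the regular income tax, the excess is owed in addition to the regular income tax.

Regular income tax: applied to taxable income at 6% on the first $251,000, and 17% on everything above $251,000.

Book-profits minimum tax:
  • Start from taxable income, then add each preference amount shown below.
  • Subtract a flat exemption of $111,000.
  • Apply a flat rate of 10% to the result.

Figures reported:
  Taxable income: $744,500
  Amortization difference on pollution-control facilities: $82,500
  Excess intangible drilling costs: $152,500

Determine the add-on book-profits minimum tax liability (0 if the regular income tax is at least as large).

Regular income tax:
  $251,000 × 6% = $15,060
  $493,500 × 17% = $83,895
  → $98,955

Book-profits minimum tax:
  Adjusted income: $744,500 + $82,500 + $152,500 = $979,500
  Less exemption $111,000 → base $868,500
  $868,500 × 10% = $86,850

$86,850 ≤ $98,955, so no add-on is due.

$0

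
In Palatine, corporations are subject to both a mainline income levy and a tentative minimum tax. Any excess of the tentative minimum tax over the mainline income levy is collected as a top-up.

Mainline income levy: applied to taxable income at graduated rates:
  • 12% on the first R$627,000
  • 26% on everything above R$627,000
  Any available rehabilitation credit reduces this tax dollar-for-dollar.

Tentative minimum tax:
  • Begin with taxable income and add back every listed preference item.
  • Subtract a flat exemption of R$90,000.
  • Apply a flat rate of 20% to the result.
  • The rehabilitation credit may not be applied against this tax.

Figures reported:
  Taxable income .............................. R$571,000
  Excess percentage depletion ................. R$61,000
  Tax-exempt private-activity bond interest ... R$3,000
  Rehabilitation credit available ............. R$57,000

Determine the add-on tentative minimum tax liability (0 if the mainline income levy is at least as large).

R$97,480

Mainline income levy:
  R$571,000 × 12% = R$68,520
  Less rehabilitation credit R$57,000 → R$11,520

Tentative minimum tax:
  Adjusted income: R$571,000 + R$61,000 + R$3,000 = R$635,000
  Less exemption R$90,000 → base R$545,000
  R$545,000 × 20% = R$109,000

Excess of tentative minimum tax over mainline income levy: R$109,000 − R$11,520 = R$97,480.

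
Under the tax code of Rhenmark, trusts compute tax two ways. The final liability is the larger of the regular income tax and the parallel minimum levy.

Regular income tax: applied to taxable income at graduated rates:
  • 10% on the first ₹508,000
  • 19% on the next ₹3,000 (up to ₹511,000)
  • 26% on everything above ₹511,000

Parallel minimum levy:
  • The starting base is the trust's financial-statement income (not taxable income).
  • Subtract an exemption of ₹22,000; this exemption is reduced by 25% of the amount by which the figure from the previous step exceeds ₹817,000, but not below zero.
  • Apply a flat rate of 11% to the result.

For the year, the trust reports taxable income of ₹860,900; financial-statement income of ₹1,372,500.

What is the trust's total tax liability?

₹150,975

Parallel minimum levy:
  Base (financial-statement income): ₹1,372,500
  Exemption: 25% × (₹1,372,500 − ₹817,000) = ₹138,875 ≥ ₹22,000, so the exemption is fully phased out
  Base: ₹1,372,500 − ₹0 = ₹1,372,500
  ₹1,372,500 × 11% = ₹150,975

Regular income tax:
  ₹508,000 × 10% = ₹50,800
  ₹3,000 × 19% = ₹570
  ₹349,900 × 26% = ₹90,974
  → ₹142,344

₹150,975 > ₹142,344, so the parallel minimum levy is the binding amount.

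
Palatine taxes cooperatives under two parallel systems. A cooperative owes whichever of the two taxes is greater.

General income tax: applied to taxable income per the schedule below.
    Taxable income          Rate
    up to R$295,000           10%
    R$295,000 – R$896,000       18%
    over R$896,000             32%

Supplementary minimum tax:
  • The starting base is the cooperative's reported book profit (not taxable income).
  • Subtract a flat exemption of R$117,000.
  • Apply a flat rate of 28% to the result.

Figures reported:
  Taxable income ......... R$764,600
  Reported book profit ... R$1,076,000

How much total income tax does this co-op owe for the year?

R$268,520

Supplementary minimum tax:
  Base (reported book profit): R$1,076,000
  Less exemption R$117,000 → base R$959,000
  R$959,000 × 28% = R$268,520

General income tax:
  R$295,000 × 10% = R$29,500
  R$469,600 × 18% = R$84,528
  → R$114,028

R$268,520 > R$114,028, so the supplementary minimum tax is the binding amount.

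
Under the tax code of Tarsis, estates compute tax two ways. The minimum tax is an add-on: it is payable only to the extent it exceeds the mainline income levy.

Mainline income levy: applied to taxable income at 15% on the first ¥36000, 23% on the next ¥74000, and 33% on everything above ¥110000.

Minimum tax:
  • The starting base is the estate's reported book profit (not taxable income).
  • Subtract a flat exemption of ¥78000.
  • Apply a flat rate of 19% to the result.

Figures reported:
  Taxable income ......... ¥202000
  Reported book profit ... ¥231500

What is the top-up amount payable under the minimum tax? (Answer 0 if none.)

¥0

Mainline income levy:
  ¥36000 × 15% = ¥5400
  ¥74000 × 23% = ¥17020
  ¥92000 × 33% = ¥30360
  → ¥52780

Minimum tax:
  Base (reported book profit): ¥231500
  Less exemption ¥78000 → base ¥153500
  ¥153500 × 19% = ¥29165

¥29165 ≤ ¥52780, so no add-on is due.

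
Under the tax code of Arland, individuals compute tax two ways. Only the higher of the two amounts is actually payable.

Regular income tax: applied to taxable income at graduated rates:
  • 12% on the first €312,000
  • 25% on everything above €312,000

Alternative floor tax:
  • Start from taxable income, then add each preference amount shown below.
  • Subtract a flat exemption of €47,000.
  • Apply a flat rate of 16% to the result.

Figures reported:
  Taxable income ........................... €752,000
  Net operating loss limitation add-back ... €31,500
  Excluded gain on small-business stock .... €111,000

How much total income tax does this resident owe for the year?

Alternative floor tax:
  Adjusted income: €752,000 + €31,500 + €111,000 = €894,500
  Less exemption €47,000 → base €847,500
  €847,500 × 16% = €135,600

Regular income tax:
  €312,000 × 12% = €37,440
  €440,000 × 25% = €110,000
  → €147,440

€147,440 > €135,600, so the regular income tax governs.

€147,440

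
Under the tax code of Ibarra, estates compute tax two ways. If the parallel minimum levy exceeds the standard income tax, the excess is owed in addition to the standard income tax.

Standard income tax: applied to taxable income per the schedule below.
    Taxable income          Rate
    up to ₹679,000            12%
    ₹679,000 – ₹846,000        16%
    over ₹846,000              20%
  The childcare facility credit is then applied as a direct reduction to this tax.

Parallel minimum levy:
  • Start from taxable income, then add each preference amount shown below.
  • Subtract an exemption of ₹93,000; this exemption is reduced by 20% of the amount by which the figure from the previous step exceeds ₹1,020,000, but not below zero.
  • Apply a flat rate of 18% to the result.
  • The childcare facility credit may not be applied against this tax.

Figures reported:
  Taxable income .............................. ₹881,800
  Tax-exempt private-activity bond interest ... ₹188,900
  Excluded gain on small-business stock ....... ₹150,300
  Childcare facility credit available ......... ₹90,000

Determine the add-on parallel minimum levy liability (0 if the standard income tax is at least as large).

₹184,916

Standard income tax:
  ₹679,000 × 12% = ₹81,480
  ₹167,000 × 16% = ₹26,720
  ₹35,800 × 20% = ₹7,160
  → ₹115,360
  Less childcare facility credit ₹90,000 → ₹25,360

Parallel minimum levy:
  Adjusted income: ₹881,800 + ₹188,900 + ₹150,300 = ₹1,221,000
  Exemption: ₹93,000 − 20% × (₹1,221,000 − ₹1,020,000) = ₹93,000 − ₹40,200 = ₹52,800
  Base: ₹1,221,000 − ₹52,800 = ₹1,168,200
  ₹1,168,200 × 18% = ₹210,276

Excess of parallel minimum levy over standard income tax: ₹210,276 − ₹25,360 = ₹184,916.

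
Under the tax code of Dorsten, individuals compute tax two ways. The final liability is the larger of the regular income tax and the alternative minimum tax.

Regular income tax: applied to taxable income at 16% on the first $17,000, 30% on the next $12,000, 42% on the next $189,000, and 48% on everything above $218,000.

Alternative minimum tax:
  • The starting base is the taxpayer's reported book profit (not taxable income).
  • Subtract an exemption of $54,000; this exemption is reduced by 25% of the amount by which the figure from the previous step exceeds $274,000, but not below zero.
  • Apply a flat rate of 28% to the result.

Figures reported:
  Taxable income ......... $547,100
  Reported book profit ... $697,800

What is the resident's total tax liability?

$243,668

Regular income tax:
  $17,000 × 16% = $2,720
  $12,000 × 30% = $3,600
  $189,000 × 42% = $79,380
  $329,100 × 48% = $157,968
  → $243,668

Alternative minimum tax:
  Base (reported book profit): $697,800
  Exemption: 25% × ($697,800 − $274,000) = $105,950 ≥ $54,000, so the exemption is fully phased out
  Base: $697,800 − $0 = $697,800
  $697,800 × 28% = $195,384

$243,668 > $195,384, so the regular income tax governs.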